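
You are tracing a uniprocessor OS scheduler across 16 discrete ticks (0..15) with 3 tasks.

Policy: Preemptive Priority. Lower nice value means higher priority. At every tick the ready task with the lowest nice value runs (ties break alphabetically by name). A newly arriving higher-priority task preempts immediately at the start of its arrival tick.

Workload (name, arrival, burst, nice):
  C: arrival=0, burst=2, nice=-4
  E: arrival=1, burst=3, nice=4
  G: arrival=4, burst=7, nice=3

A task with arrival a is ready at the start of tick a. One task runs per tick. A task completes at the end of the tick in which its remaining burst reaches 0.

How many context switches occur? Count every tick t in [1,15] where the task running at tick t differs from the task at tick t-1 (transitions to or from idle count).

t=0: ready={C} → run C
t=1: ready={C,E} → run C
t=2: ready={E} → run E
t=3: ready={E} → run E
t=4: ready={E,G} → run G
t=5: ready={E,G} → run G
t=6: ready={E,G} → run G
t=7: ready={E,G} → run G
t=8: ready={E,G} → run G
t=9: ready={E,G} → run G
t=10: ready={E,G} → run G
t=11: ready={E} → run E
t=12: (idle)
t=13: (idle)
t=14: (idle)
t=15: (idle)

context switches = 4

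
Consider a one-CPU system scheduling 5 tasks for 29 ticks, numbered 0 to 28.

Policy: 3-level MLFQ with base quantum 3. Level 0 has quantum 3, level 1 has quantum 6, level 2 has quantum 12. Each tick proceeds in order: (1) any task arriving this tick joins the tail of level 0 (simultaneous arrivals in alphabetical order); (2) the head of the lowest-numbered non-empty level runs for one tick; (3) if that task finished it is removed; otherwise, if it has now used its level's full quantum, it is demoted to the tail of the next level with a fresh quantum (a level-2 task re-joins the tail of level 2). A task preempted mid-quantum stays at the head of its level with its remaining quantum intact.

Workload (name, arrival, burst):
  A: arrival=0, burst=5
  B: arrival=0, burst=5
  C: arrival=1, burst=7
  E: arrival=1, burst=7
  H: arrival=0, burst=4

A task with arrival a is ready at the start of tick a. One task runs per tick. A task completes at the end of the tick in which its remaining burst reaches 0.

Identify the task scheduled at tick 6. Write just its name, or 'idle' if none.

running at tick 6 = H

t=0: L0/L1/L2 = ABH/-/- → run A
t=1: L0/L1/L2 = ABHCE/-/- → run A
t=2: L0/L1/L2 = ABHCE/-/- → run A
t=3: L0/L1/L2 = BHCE/A/- → run B
t=4: L0/L1/L2 = BHCE/A/- → run B
t=5: L0/L1/L2 = BHCE/A/- → run B
t=6: L0/L1/L2 = HCE/AB/- → run H
t=7: L0/L1/L2 = HCE/AB/- → run H
t=8: L0/L1/L2 = HCE/AB/- → run H
t=9: L0/L1/L2 = CE/ABH/- → run C
t=10: L0/L1/L2 = CE/ABH/- → run C
t=11: L0/L1/L2 = CE/ABH/- → run C
t=12: L0/L1/L2 = E/ABHC/- → run E
t=13: L0/L1/L2 = E/ABHC/- → run E
t=14: L0/L1/L2 = E/ABHC/- → run E
t=15: L0/L1/L2 = -/ABHCE/- → run A
t=16: L0/L1/L2 = -/ABHCE/- → run A
t=17: L0/L1/L2 = -/BHCE/- → run B
t=18: L0/L1/L2 = -/BHCE/- → run B
t=19: L0/L1/L2 = -/HCE/- → run H
t=20: L0/L1/L2 = -/CE/- → run C
t=21: L0/L1/L2 = -/CE/- → run C
t=22: L0/L1/L2 = -/CE/- → run C
t=23: L0/L1/L2 = -/CE/- → run C
t=24: L0/L1/L2 = -/E/- → run E
t=25: L0/L1/L2 = -/E/- → run E
t=26: L0/L1/L2 = -/E/- → run E
t=27: L0/L1/L2 = -/E/- → run E
t=28: (idle)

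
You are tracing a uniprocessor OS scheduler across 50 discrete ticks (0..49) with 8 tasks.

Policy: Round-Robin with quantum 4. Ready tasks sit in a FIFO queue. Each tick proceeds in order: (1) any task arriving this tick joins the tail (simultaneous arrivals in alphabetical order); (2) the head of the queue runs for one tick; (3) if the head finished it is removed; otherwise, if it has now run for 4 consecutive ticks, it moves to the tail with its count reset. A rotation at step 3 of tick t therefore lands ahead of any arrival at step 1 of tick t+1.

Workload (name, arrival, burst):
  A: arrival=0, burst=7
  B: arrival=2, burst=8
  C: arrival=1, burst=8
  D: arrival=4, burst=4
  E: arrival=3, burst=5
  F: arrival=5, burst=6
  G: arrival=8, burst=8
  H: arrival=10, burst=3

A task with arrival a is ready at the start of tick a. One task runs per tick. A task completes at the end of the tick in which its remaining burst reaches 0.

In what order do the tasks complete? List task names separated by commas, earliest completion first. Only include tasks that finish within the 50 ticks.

completion order = A, D, C, H, B, E, F, G

t=0: queue=[A] q_used=0 → run A
t=1: queue=[A,C] q_used=1 → run A
t=2: queue=[A,C,B] q_used=2 → run A
t=3: queue=[A,C,B,E] q_used=3 → run A
t=4: queue=[C,B,E,A,D] q_used=0 → run C
t=5: queue=[C,B,E,A,D,F] q_used=1 → run C
t=6: queue=[C,B,E,A,D,F] q_used=2 → run C
t=7: queue=[C,B,E,A,D,F] q_used=3 → run C
t=8: queue=[B,E,A,D,F,C,G] q_used=0 → run B
t=9: queue=[B,E,A,D,F,C,G] q_used=1 → run B
t=10: queue=[B,E,A,D,F,C,G,H] q_used=2 → run B
t=11: queue=[B,E,A,D,F,C,G,H] q_used=3 → run B
t=12: queue=[E,A,D,F,C,G,H,B] q_used=0 → run E
t=13: queue=[E,A,D,F,C,G,H,B] q_used=1 → run E
t=14: queue=[E,A,D,F,C,G,H,B] q_used=2 → run E
t=15: queue=[E,A,D,F,C,G,H,B] q_used=3 → run E
t=16: queue=[A,D,F,C,G,H,B,E] q_used=0 → run A
t=17: queue=[A,D,F,C,G,H,B,E] q_used=1 → run A
t=18: queue=[A,D,F,C,G,H,B,E] q_used=2 → run A
t=19: queue=[D,F,C,G,H,B,E] q_used=0 → run D
t=20: queue=[D,F,C,G,H,B,E] q_used=1 → run D
t=21: queue=[D,F,C,G,H,B,E] q_used=2 → run D
t=22: queue=[D,F,C,G,H,B,E] q_used=3 → run D
t=23: queue=[F,C,G,H,B,E] q_used=0 → run F
t=24: queue=[F,C,G,H,B,E] q_used=1 → run F
t=25: queue=[F,C,G,H,B,E] q_used=2 → run F
t=26: queue=[F,C,G,H,B,E] q_used=3 → run F
t=27: queue=[C,G,H,B,E,F] q_used=0 → run C
t=28: queue=[C,G,H,B,E,F] q_used=1 → run C
t=29: queue=[C,G,H,B,E,F] q_used=2 → run C
t=30: queue=[C,G,H,B,E,F] q_used=3 → run C
t=31: queue=[G,H,B,E,F] q_used=0 → run G
t=32: queue=[G,H,B,E,F] q_used=1 → run G
t=33: queue=[G,H,B,E,F] q_used=2 → run G
t=34: queue=[G,H,B,E,F] q_used=3 → run G
t=35: queue=[H,B,E,F,G] q_used=0 → run H
t=36: queue=[H,B,E,F,G] q_used=1 → run H
t=37: queue=[H,B,E,F,G] q_used=2 → run H
t=38: queue=[B,E,F,G] q_used=0 → run B
t=39: queue=[B,E,F,G] q_used=1 → run B
t=40: queue=[B,E,F,G] q_used=2 → run B
t=41: queue=[B,E,F,G] q_used=3 → run B
t=42: queue=[E,F,G] q_used=0 → run E
t=43: queue=[F,G] q_used=0 → run F
t=44: queue=[F,G] q_used=1 → run F
t=45: queue=[G] q_used=0 → run G
t=46: queue=[G] q_used=1 → run G
t=47: queue=[G] q_used=2 → run G
t=48: queue=[G] q_used=3 → run G
t=49: (idle)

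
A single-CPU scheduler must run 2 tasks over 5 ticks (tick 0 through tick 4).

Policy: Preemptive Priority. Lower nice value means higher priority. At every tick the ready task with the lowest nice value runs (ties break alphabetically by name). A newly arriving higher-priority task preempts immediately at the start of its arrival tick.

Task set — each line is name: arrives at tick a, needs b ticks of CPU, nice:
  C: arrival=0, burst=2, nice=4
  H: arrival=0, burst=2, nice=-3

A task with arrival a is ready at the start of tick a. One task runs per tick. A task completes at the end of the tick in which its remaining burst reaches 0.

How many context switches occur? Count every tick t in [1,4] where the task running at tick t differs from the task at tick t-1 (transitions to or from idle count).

context switches = 2

t=0: ready={C,H} → run H
t=1: ready={C,H} → run H
t=2: ready={C} → run C
t=3: ready={C} → run C
t=4: (idle)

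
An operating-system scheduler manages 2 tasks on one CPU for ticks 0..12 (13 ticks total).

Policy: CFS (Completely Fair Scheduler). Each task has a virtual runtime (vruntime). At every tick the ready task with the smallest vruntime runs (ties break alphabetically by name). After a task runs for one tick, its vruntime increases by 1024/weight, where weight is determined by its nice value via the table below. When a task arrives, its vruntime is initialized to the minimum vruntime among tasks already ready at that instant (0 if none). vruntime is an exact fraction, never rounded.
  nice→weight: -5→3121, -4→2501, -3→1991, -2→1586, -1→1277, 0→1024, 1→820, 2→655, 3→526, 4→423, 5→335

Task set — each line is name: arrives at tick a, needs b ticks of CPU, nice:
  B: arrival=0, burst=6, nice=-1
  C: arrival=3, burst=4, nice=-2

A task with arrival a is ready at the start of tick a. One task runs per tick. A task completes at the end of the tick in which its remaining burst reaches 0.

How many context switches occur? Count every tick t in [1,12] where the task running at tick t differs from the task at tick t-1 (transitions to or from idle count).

context switches = 6

t=0: vr[B=0] → run B
t=1: vr[B=1024/1277] → run B
t=2: vr[B=2048/1277] → run B
t=3: vr[B=3072/1277 C=3072/1277] → run B
t=4: vr[B=4096/1277 C=3072/1277] → run C
t=5: vr[B=4096/1277 C=3089920/1012661] → run C
t=6: vr[B=4096/1277 C=3743744/1012661] → run B
t=7: vr[B=5120/1277 C=3743744/1012661] → run C
t=8: vr[B=5120/1277 C=4397568/1012661] → run B
t=9: vr[C=4397568/1012661] → run C
t=10: (idle)
t=11: (idle)
t=12: (idle)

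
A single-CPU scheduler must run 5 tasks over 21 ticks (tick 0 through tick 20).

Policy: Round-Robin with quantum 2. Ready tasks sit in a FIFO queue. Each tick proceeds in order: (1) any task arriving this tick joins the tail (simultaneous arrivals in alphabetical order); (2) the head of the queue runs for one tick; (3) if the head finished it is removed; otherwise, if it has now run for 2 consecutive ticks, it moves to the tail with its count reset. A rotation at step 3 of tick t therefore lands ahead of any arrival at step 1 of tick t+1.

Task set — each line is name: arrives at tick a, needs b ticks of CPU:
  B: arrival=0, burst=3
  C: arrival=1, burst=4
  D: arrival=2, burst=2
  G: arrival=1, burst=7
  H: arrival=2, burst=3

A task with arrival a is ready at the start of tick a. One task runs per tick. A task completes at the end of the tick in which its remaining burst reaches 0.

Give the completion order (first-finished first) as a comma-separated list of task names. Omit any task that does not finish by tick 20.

t=0: queue=[B] q_used=0 → run B
t=1: queue=[B,C,G] q_used=1 → run B
t=2: queue=[C,G,B,D,H] q_used=0 → run C
t=3: queue=[C,G,B,D,H] q_used=1 → run C
t=4: queue=[G,B,D,H,C] q_used=0 → run G
t=5: queue=[G,B,D,H,C] q_used=1 → run G
t=6: queue=[B,D,H,C,G] q_used=0 → run B
t=7: queue=[D,H,C,G] q_used=0 → run D
t=8: queue=[D,H,C,G] q_used=1 → run D
t=9: queue=[H,C,G] q_used=0 → run H
t=10: queue=[H,C,G] q_used=1 → run H
t=11: queue=[C,G,H] q_used=0 → run C
t=12: queue=[C,G,H] q_used=1 → run C
t=13: queue=[G,H] q_used=0 → run G
t=14: queue=[G,H] q_used=1 → run G
t=15: queue=[H,G] q_used=0 → run H
t=16: queue=[G] q_used=0 → run G
t=17: queue=[G] q_used=1 → run G
t=18: queue=[G] q_used=0 → run G
t=19: (idle)
t=20: (idle)

completion order = B, D, C, H, G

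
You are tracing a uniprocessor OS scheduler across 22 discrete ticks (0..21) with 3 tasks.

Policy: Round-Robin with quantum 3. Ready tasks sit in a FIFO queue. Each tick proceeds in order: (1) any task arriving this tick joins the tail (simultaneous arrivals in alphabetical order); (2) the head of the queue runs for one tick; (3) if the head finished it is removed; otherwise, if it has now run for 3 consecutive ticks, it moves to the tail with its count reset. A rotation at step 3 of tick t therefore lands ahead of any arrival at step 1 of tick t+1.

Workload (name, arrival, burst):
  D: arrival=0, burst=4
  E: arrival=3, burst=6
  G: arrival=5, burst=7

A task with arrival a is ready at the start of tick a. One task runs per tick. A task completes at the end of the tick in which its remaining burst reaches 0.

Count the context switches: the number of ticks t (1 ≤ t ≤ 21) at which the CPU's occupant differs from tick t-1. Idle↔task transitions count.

context switches = 5

t=0: queue=[D] q_used=0 → run D
t=1: queue=[D] q_used=1 → run D
t=2: queue=[D] q_used=2 → run D
t=3: queue=[D,E] q_used=0 → run D
t=4: queue=[E] q_used=0 → run E
t=5: queue=[E,G] q_used=1 → run E
t=6: queue=[E,G] q_used=2 → run E
t=7: queue=[G,E] q_used=0 → run G
t=8: queue=[G,E] q_used=1 → run G
t=9: queue=[G,E] q_used=2 → run G
t=10: queue=[E,G] q_used=0 → run E
t=11: queue=[E,G] q_used=1 → run E
t=12: queue=[E,G] q_used=2 → run E
t=13: queue=[G] q_used=0 → run G
t=14: queue=[G] q_used=1 → run G
t=15: queue=[G] q_used=2 → run G
t=16: queue=[G] q_used=0 → run G
t=17: (idle)
t=18: (idle)
t=19: (idle)
t=20: (idle)
t=21: (idle)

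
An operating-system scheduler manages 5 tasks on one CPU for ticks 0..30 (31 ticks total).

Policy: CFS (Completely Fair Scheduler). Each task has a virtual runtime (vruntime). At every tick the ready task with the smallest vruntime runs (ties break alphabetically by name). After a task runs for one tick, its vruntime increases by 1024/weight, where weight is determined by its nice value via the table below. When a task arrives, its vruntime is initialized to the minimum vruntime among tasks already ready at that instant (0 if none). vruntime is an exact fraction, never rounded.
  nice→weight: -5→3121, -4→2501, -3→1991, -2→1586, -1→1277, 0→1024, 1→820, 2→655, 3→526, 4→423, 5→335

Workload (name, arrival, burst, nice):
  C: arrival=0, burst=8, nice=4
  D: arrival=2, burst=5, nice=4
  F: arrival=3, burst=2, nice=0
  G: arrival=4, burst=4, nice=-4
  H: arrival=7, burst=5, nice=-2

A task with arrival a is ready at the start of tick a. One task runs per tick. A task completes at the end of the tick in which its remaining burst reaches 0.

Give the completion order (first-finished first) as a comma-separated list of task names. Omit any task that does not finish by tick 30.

t=0: vr[C=0] → run C
t=1: vr[C=1024/423] → run C
t=2: vr[C=2048/423 D=2048/423] → run C
t=3: vr[C=1024/141 D=2048/423 F=2048/423] → run D
t=4: vr[C=1024/141 D=1024/141 F=2048/423 G=2048/423] → run F
t=5: vr[C=1024/141 D=1024/141 F=2471/423 G=2048/423] → run G
t=6: vr[C=1024/141 D=1024/141 F=2471/423 G=5555200/1057923] → run G
t=7: vr[C=1024/141 D=1024/141 F=2471/423 G=5988352/1057923 H=5988352/1057923] → run G
t=8: vr[C=1024/141 D=1024/141 F=2471/423 G=6421504/1057923 H=5988352/1057923] → run H
t=9: vr[C=1024/141 D=1024/141 F=2471/423 G=6421504/1057923 H=86728192/13752999] → run F
t=10: vr[C=1024/141 D=1024/141 G=6421504/1057923 H=86728192/13752999] → run G
t=11: vr[C=1024/141 D=1024/141 H=86728192/13752999] → run H
t=12: vr[C=1024/141 D=1024/141 H=95607808/13752999] → run H
t=13: vr[C=1024/141 D=1024/141 H=104487424/13752999] → run C
t=14: vr[C=4096/423 D=1024/141 H=104487424/13752999] → run D
t=15: vr[C=4096/423 D=4096/423 H=104487424/13752999] → run H
t=16: vr[C=4096/423 D=4096/423 H=113367040/13752999] → run H
t=17: vr[C=4096/423 D=4096/423] → run C
t=18: vr[C=5120/423 D=4096/423] → run D
t=19: vr[C=5120/423 D=5120/423] → run C
t=20: vr[C=2048/141 D=5120/423] → run D
t=21: vr[C=2048/141 D=2048/141] → run C
t=22: vr[C=7168/423 D=2048/141] → run D
t=23: vr[C=7168/423] → run C
t=24: (idle)
t=25: (idle)
t=26: (idle)
t=27: (idle)
t=28: (idle)
t=29: (idle)
t=30: (idle)

completion order = F, G, H, D, C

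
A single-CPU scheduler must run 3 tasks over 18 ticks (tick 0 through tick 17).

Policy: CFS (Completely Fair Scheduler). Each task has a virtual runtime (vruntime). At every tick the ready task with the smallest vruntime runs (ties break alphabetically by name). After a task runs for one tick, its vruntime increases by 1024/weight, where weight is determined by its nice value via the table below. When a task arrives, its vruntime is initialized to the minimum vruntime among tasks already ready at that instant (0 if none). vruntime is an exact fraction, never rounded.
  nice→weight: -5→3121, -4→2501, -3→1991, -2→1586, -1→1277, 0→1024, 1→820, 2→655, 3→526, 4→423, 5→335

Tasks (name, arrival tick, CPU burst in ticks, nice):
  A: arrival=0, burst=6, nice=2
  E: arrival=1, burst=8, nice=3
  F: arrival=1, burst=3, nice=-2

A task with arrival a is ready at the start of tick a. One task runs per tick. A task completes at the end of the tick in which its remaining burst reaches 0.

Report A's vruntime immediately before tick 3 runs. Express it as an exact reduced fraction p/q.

vruntime(A, start of tick 3) = 2048/655

t=0: vr[A=0] → run A
t=1: vr[A=1024/655 E=1024/655 F=1024/655] → run A
t=2: vr[A=2048/655 E=1024/655 F=1024/655] → run E
t=3: vr[A=2048/655 E=604672/172265 F=1024/655] → run F
t=4: vr[A=2048/655 E=604672/172265 F=1147392/519415] → run F
t=5: vr[A=2048/655 E=604672/172265 F=1482752/519415] → run F
t=6: vr[A=2048/655 E=604672/172265] → run A
t=7: vr[A=3072/655 E=604672/172265] → run E
t=8: vr[A=3072/655 E=940032/172265] → run A
t=9: vr[A=4096/655 E=940032/172265] → run E
t=10: vr[A=4096/655 E=1275392/172265] → run A
t=11: vr[A=1024/131 E=1275392/172265] → run E
t=12: vr[A=1024/131 E=1610752/172265] → run A
t=13: vr[E=1610752/172265] → run E
t=14: vr[E=1946112/172265] → run E
t=15: vr[E=2281472/172265] → run E
t=16: vr[E=2616832/172265] → run E
t=17: (idle)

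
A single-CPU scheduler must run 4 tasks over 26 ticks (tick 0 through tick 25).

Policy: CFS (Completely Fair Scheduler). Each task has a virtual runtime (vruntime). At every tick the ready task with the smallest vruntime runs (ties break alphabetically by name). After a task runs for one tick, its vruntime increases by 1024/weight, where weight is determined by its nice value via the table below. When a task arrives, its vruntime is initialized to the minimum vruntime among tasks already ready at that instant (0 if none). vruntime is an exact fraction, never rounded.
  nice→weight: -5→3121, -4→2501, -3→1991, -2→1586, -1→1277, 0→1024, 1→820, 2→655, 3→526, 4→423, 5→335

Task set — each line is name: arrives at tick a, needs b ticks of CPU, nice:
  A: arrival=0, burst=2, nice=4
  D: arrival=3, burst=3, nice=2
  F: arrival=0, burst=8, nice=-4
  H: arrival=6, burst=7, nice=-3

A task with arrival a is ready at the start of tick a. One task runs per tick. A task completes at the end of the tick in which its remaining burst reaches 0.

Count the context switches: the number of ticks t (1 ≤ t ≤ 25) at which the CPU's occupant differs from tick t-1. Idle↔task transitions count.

t=0: vr[A=0 F=0] → run A
t=1: vr[A=1024/423 F=0] → run F
t=2: vr[A=1024/423 F=1024/2501] → run F
t=3: vr[A=1024/423 D=2048/2501 F=2048/2501] → run D
t=4: vr[A=1024/423 D=3902464/1638155 F=2048/2501] → run F
t=5: vr[A=1024/423 D=3902464/1638155 F=3072/2501] → run F
t=6: vr[A=1024/423 D=3902464/1638155 F=4096/2501 H=4096/2501] → run F
t=7: vr[A=1024/423 D=3902464/1638155 F=5120/2501 H=4096/2501] → run H
t=8: vr[A=1024/423 D=3902464/1638155 F=5120/2501 H=10716160/4979491] → run F
t=9: vr[A=1024/423 D=3902464/1638155 F=6144/2501 H=10716160/4979491] → run H
t=10: vr[A=1024/423 D=3902464/1638155 F=6144/2501 H=13277184/4979491] → run D
t=11: vr[A=1024/423 D=6463488/1638155 F=6144/2501 H=13277184/4979491] → run A
t=12: vr[D=6463488/1638155 F=6144/2501 H=13277184/4979491] → run F
t=13: vr[D=6463488/1638155 F=7168/2501 H=13277184/4979491] → run H
t=14: vr[D=6463488/1638155 F=7168/2501 H=15838208/4979491] → run F
t=15: vr[D=6463488/1638155 H=15838208/4979491] → run H
t=16: vr[D=6463488/1638155 H=18399232/4979491] → run H
t=17: vr[D=6463488/1638155 H=20960256/4979491] → run D
t=18: vr[H=20960256/4979491] → run H
t=19: vr[H=23521280/4979491] → run H
t=20: (idle)
t=21: (idle)
t=22: (idle)
t=23: (idle)
t=24: (idle)
t=25: (idle)

context switches = 15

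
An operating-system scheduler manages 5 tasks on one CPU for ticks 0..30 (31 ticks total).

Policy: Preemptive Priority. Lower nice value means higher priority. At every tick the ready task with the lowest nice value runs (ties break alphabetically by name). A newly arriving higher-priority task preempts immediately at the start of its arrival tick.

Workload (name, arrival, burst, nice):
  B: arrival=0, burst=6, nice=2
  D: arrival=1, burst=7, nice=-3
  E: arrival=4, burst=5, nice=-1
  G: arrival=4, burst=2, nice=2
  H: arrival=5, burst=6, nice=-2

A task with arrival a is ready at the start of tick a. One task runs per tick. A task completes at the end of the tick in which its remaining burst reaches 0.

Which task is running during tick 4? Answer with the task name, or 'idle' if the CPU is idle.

running at tick 4 = D

t=0: ready={B} → run B
t=1: ready={B,D} → run D
t=2: ready={B,D} → run D
t=3: ready={B,D} → run D
t=4: ready={B,D,E,G} → run D
t=5: ready={B,D,E,G,H} → run D
t=6: ready={B,D,E,G,H} → run D
t=7: ready={B,D,E,G,H} → run D
t=8: ready={B,E,G,H} → run H
t=9: ready={B,E,G,H} → run H
t=10: ready={B,E,G,H} → run H
t=11: ready={B,E,G,H} → run H
t=12: ready={B,E,G,H} → run H
t=13: ready={B,E,G,H} → run H
t=14: ready={B,E,G} → run E
t=15: ready={B,E,G} → run E
t=16: ready={B,E,G} → run E
t=17: ready={B,E,G} → run E
t=18: ready={B,E,G} → run E
t=19: ready={B,G} → run B
t=20: ready={B,G} → run B
t=21: ready={B,G} → run B
t=22: ready={B,G} → run B
t=23: ready={B,G} → run B
t=24: ready={G} → run G
t=25: ready={G} → run G
t=26: (idle)
t=27: (idle)
t=28: (idle)
t=29: (idle)
t=30: (idle)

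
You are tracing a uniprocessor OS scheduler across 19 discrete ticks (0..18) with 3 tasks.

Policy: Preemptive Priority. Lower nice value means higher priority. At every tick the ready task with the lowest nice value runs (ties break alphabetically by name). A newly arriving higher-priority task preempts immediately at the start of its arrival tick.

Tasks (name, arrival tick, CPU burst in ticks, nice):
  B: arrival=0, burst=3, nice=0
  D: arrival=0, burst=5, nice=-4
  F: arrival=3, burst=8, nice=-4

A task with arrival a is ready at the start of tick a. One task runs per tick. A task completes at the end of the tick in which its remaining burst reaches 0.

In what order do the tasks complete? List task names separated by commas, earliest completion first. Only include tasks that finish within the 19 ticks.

completion order = D, F, B

t=0: ready={B,D} → run D
t=1: ready={B,D} → run D
t=2: ready={B,D} → run D
t=3: ready={B,D,F} → run D
t=4: ready={B,D,F} → run D
t=5: ready={B,F} → run F
t=6: ready={B,F} → run F
t=7: ready={B,F} → run F
t=8: ready={B,F} → run F
t=9: ready={B,F} → run F
t=10: ready={B,F} → run F
t=11: ready={B,F} → run F
t=12: ready={B,F} → run F
t=13: ready={B} → run B
t=14: ready={B} → run B
t=15: ready={B} → run B
t=16: (idle)
t=17: (idle)
t=18: (idle)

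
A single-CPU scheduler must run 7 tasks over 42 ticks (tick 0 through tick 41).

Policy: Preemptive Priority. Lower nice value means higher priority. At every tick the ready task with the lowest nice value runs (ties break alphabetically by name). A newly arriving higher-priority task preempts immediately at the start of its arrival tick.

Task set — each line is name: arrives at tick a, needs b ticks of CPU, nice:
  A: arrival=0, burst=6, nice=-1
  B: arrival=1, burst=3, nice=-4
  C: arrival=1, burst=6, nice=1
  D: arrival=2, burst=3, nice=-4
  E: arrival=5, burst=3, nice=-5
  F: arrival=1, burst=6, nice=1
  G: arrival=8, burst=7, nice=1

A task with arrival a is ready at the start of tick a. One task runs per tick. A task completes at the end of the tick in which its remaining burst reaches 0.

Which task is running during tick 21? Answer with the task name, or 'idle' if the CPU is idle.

t=0: ready={A} → run A
t=1: ready={A,B,C,F} → run B
t=2: ready={A,B,C,D,F} → run B
t=3: ready={A,B,C,D,F} → run B
t=4: ready={A,C,D,F} → run D
t=5: ready={A,C,D,E,F} → run E
t=6: ready={A,C,D,E,F} → run E
t=7: ready={A,C,D,E,F} → run E
t=8: ready={A,C,D,F,G} → run D
t=9: ready={A,C,D,F,G} → run D
t=10: ready={A,C,F,G} → run A
t=11: ready={A,C,F,G} → run A
t=12: ready={A,C,F,G} → run A
t=13: ready={A,C,F,G} → run A
t=14: ready={A,C,F,G} → run A
t=15: ready={C,F,G} → run C
t=16: ready={C,F,G} → run C
t=17: ready={C,F,G} → run C
t=18: ready={C,F,G} → run C
t=19: ready={C,F,G} → run C
t=20: ready={C,F,G} → run C
t=21: ready={F,G} → run F
t=22: ready={F,G} → run F
t=23: ready={F,G} → run F
t=24: ready={F,G} → run F
t=25: ready={F,G} → run F
t=26: ready={F,G} → run F
t=27: ready={G} → run G
t=28: ready={G} → run G
t=29: ready={G} → run G
t=30: ready={G} → run G
t=31: ready={G} → run G
t=32: ready={G} → run G
t=33: ready={G} → run G
t=34: (idle)
t=35: (idle)
t=36: (idle)
t=37: (idle)
t=38: (idle)
t=39: (idle)
t=40: (idle)
t=41: (idle)

running at tick 21 = F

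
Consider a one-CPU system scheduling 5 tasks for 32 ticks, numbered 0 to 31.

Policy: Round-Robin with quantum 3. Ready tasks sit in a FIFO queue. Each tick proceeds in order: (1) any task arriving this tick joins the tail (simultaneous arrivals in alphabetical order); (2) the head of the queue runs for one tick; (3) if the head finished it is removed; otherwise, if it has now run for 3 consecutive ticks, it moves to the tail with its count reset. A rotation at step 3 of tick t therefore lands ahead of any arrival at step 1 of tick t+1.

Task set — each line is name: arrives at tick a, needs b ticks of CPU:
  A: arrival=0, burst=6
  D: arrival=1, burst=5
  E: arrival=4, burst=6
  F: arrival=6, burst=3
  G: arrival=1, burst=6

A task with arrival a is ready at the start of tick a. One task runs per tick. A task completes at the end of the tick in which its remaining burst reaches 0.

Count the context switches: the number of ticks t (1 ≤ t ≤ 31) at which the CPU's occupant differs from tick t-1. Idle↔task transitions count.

t=0: queue=[A] q_used=0 → run A
t=1: queue=[A,D,G] q_used=1 → run A
t=2: queue=[A,D,G] q_used=2 → run A
t=3: queue=[D,G,A] q_used=0 → run D
t=4: queue=[D,G,A,E] q_used=1 → run D
t=5: queue=[D,G,A,E] q_used=2 → run D
t=6: queue=[G,A,E,D,F] q_used=0 → run G
t=7: queue=[G,A,E,D,F] q_used=1 → run G
t=8: queue=[G,A,E,D,F] q_used=2 → run G
t=9: queue=[A,E,D,F,G] q_used=0 → run A
t=10: queue=[A,E,D,F,G] q_used=1 → run A
t=11: queue=[A,E,D,F,G] q_used=2 → run A
t=12: queue=[E,D,F,G] q_used=0 → run E
t=13: queue=[E,D,F,G] q_used=1 → run E
t=14: queue=[E,D,F,G] q_used=2 → run E
t=15: queue=[D,F,G,E] q_used=0 → run D
t=16: queue=[D,F,G,E] q_used=1 → run D
t=17: queue=[F,G,E] q_used=0 → run F
t=18: queue=[F,G,E] q_used=1 → run F
t=19: queue=[F,G,E] q_used=2 → run F
t=20: queue=[G,E] q_used=0 → run G
t=21: queue=[G,E] q_used=1 → run G
t=22: queue=[G,E] q_used=2 → run G
t=23: queue=[E] q_used=0 → run E
t=24: queue=[E] q_used=1 → run E
t=25: queue=[E] q_used=2 → run E
t=26: (idle)
t=27: (idle)
t=28: (idle)
t=29: (idle)
t=30: (idle)
t=31: (idle)

context switches = 9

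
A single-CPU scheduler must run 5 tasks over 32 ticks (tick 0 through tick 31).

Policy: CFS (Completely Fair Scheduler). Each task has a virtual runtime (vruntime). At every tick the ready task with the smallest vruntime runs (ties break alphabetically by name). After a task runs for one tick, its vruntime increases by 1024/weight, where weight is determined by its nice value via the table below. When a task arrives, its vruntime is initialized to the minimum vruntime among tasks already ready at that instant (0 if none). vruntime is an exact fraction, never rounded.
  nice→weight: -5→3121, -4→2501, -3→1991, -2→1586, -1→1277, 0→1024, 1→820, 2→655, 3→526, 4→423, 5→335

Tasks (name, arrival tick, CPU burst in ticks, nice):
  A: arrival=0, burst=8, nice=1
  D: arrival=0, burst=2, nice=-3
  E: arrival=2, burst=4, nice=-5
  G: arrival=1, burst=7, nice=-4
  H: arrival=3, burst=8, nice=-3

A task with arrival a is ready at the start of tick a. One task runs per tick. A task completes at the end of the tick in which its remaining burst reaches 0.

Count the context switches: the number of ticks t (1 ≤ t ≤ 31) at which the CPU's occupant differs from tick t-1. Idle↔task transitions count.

t=0: vr[A=0 D=0] → run A
t=1: vr[A=256/205 D=0 G=0] → run D
t=2: vr[A=256/205 D=1024/1991 E=0 G=0] → run E
t=3: vr[A=256/205 D=1024/1991 E=1024/3121 G=0 H=0] → run G
t=4: vr[A=256/205 D=1024/1991 E=1024/3121 G=1024/2501 H=0] → run H
t=5: vr[A=256/205 D=1024/1991 E=1024/3121 G=1024/2501 H=1024/1991] → run E
t=6: vr[A=256/205 D=1024/1991 E=2048/3121 G=1024/2501 H=1024/1991] → run G
t=7: vr[A=256/205 D=1024/1991 E=2048/3121 G=2048/2501 H=1024/1991] → run D
t=8: vr[A=256/205 E=2048/3121 G=2048/2501 H=1024/1991] → run H
t=9: vr[A=256/205 E=2048/3121 G=2048/2501 H=2048/1991] → run E
t=10: vr[A=256/205 E=3072/3121 G=2048/2501 H=2048/1991] → run G
t=11: vr[A=256/205 E=3072/3121 G=3072/2501 H=2048/1991] → run E
t=12: vr[A=256/205 G=3072/2501 H=2048/1991] → run H
t=13: vr[A=256/205 G=3072/2501 H=3072/1991] → run G
t=14: vr[A=256/205 G=4096/2501 H=3072/1991] → run A
t=15: vr[A=512/205 G=4096/2501 H=3072/1991] → run H
t=16: vr[A=512/205 G=4096/2501 H=4096/1991] → run G
t=17: vr[A=512/205 G=5120/2501 H=4096/1991] → run G
t=18: vr[A=512/205 G=6144/2501 H=4096/1991] → run H
t=19: vr[A=512/205 G=6144/2501 H=5120/1991] → run G
t=20: vr[A=512/205 H=5120/1991] → run A
t=21: vr[A=768/205 H=5120/1991] → run H
t=22: vr[A=768/205 H=6144/1991] → run H
t=23: vr[A=768/205 H=7168/1991] → run H
t=24: vr[A=768/205] → run A
t=25: vr[A=1024/205] → run A
t=26: vr[A=256/41] → run A
t=27: vr[A=1536/205] → run A
t=28: vr[A=1792/205] → run A
t=29: (idle)
t=30: (idle)
t=31: (idle)

context switches = 22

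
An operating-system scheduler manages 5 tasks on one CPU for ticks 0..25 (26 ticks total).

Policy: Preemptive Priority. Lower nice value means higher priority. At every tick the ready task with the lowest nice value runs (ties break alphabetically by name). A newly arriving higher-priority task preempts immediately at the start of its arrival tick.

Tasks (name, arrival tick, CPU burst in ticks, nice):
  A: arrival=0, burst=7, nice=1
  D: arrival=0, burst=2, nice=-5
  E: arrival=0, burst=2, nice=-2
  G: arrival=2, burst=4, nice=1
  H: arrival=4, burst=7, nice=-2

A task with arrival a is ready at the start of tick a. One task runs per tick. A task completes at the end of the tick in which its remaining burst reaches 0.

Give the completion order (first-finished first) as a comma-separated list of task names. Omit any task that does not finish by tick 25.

t=0: ready={A,D,E} → run D
t=1: ready={A,D,E} → run D
t=2: ready={A,E,G} → run E
t=3: ready={A,E,G} → run E
t=4: ready={A,G,H} → run H
t=5: ready={A,G,H} → run H
t=6: ready={A,G,H} → run H
t=7: ready={A,G,H} → run H
t=8: ready={A,G,H} → run H
t=9: ready={A,G,H} → run H
t=10: ready={A,G,H} → run H
t=11: ready={A,G} → run A
t=12: ready={A,G} → run A
t=13: ready={A,G} → run A
t=14: ready={A,G} → run A
t=15: ready={A,G} → run A
t=16: ready={A,G} → run A
t=17: ready={A,G} → run A
t=18: ready={G} → run G
t=19: ready={G} → run G
t=20: ready={G} → run G
t=21: ready={G} → run G
t=22: (idle)
t=23: (idle)
t=24: (idle)
t=25: (idle)

completion order = D, E, H, A, G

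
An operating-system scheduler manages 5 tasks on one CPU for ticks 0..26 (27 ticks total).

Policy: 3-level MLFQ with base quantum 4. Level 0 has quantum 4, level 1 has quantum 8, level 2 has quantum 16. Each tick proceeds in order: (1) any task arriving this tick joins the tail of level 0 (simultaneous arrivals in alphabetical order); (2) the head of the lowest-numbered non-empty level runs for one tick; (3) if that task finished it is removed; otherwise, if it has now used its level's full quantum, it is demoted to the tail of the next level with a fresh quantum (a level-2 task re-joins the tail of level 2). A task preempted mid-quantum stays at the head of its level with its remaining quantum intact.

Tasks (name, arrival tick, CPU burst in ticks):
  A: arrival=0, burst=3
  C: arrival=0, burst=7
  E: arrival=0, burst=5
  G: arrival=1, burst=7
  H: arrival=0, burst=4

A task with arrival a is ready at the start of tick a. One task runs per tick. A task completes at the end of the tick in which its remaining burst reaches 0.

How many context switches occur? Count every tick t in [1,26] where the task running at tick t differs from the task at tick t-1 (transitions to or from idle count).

t=0: L0/L1/L2 = ACEH/-/- → run A
t=1: L0/L1/L2 = ACEHG/-/- → run A
t=2: L0/L1/L2 = ACEHG/-/- → run A
t=3: L0/L1/L2 = CEHG/-/- → run C
t=4: L0/L1/L2 = CEHG/-/- → run C
t=5: L0/L1/L2 = CEHG/-/- → run C
t=6: L0/L1/L2 = CEHG/-/- → run C
t=7: L0/L1/L2 = EHG/C/- → run E
t=8: L0/L1/L2 = EHG/C/- → run E
t=9: L0/L1/L2 = EHG/C/- → run E
t=10: L0/L1/L2 = EHG/C/- → run E
t=11: L0/L1/L2 = HG/CE/- → run H
t=12: L0/L1/L2 = HG/CE/- → run H
t=13: L0/L1/L2 = HG/CE/- → run H
t=14: L0/L1/L2 = HG/CE/- → run H
t=15: L0/L1/L2 = G/CE/- → run G
t=16: L0/L1/L2 = G/CE/- → run G
t=17: L0/L1/L2 = G/CE/- → run G
t=18: L0/L1/L2 = G/CE/- → run G
t=19: L0/L1/L2 = -/CEG/- → run C
t=20: L0/L1/L2 = -/CEG/- → run C
t=21: L0/L1/L2 = -/CEG/- → run C
t=22: L0/L1/L2 = -/EG/- → run E
t=23: L0/L1/L2 = -/G/- → run G
t=24: L0/L1/L2 = -/G/- → run G
t=25: L0/L1/L2 = -/G/- → run G
t=26: (idle)

context switches = 8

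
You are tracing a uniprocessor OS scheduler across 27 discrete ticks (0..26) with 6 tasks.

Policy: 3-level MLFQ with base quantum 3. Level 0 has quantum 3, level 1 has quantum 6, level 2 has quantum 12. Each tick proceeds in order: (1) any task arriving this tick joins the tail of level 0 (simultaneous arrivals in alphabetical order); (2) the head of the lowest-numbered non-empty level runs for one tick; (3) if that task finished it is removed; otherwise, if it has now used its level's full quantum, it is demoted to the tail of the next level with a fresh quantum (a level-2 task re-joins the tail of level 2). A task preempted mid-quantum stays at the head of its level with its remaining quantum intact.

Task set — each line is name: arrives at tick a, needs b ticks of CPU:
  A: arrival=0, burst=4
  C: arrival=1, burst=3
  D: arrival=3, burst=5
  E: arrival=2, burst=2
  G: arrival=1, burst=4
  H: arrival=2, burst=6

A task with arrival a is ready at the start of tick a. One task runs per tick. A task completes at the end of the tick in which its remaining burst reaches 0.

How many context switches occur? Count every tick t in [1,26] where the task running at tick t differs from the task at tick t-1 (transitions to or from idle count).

context switches = 10

t=0: L0/L1/L2 = A/-/- → run A
t=1: L0/L1/L2 = ACG/-/- → run A
t=2: L0/L1/L2 = ACGEH/-/- → run A
t=3: L0/L1/L2 = CGEHD/A/- → run C
t=4: L0/L1/L2 = CGEHD/A/- → run C
t=5: L0/L1/L2 = CGEHD/A/- → run C
t=6: L0/L1/L2 = GEHD/A/- → run G
t=7: L0/L1/L2 = GEHD/A/- → run G
t=8: L0/L1/L2 = GEHD/A/- → run G
t=9: L0/L1/L2 = EHD/AG/- → run E
t=10: L0/L1/L2 = EHD/AG/- → run E
t=11: L0/L1/L2 = HD/AG/- → run H
t=12: L0/L1/L2 = HD/AG/- → run H
t=13: L0/L1/L2 = HD/AG/- → run H
t=14: L0/L1/L2 = D/AGH/- → run D
t=15: L0/L1/L2 = D/AGH/- → run D
t=16: L0/L1/L2 = D/AGH/- → run D
t=17: L0/L1/L2 = -/AGHD/- → run A
t=18: L0/L1/L2 = -/GHD/- → run G
t=19: L0/L1/L2 = -/HD/- → run H
t=20: L0/L1/L2 = -/HD/- → run H
t=21: L0/L1/L2 = -/HD/- → run H
t=22: L0/L1/L2 = -/D/- → run D
t=23: L0/L1/L2 = -/D/- → run D
t=24: (idle)
t=25: (idle)
t=26: (idle)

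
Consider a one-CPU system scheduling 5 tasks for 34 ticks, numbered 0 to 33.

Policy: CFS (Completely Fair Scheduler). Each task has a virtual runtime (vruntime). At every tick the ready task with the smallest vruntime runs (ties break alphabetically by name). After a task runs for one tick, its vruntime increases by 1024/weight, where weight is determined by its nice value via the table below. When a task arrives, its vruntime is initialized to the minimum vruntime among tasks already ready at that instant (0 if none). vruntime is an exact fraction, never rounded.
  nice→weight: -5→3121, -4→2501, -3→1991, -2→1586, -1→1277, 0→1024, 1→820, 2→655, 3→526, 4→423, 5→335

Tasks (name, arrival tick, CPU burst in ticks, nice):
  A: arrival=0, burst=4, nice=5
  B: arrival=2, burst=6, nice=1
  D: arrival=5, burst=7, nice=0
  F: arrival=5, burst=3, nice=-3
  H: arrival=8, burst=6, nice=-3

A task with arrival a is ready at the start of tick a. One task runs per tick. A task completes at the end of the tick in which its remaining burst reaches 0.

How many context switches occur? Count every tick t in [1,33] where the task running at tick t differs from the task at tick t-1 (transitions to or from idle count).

t=0: vr[A=0] → run A
t=1: vr[A=1024/335] → run A
t=2: vr[A=2048/335 B=2048/335] → run A
t=3: vr[A=3072/335 B=2048/335] → run B
t=4: vr[A=3072/335 B=20224/2747] → run B
t=5: vr[A=3072/335 B=118272/13735 D=118272/13735 F=118272/13735] → run B
t=6: vr[A=3072/335 B=135424/13735 D=118272/13735 F=118272/13735] → run D
t=7: vr[A=3072/335 B=135424/13735 D=132007/13735 F=118272/13735] → run F
t=8: vr[A=3072/335 B=135424/13735 D=132007/13735 F=249544192/27346385 H=249544192/27346385] → run F
t=9: vr[A=3072/335 B=135424/13735 D=132007/13735 F=263608832/27346385 H=249544192/27346385] → run H
t=10: vr[A=3072/335 B=135424/13735 D=132007/13735 F=263608832/27346385 H=263608832/27346385] → run A
t=11: vr[B=135424/13735 D=132007/13735 F=263608832/27346385 H=263608832/27346385] → run D
t=12: vr[B=135424/13735 D=145742/13735 F=263608832/27346385 H=263608832/27346385] → run F
t=13: vr[B=135424/13735 D=145742/13735 H=263608832/27346385] → run H
t=14: vr[B=135424/13735 D=145742/13735 H=277673472/27346385] → run B
t=15: vr[B=152576/13735 D=145742/13735 H=277673472/27346385] → run H
t=16: vr[B=152576/13735 D=145742/13735 H=291738112/27346385] → run D
t=17: vr[B=152576/13735 D=159477/13735 H=291738112/27346385] → run H
t=18: vr[B=152576/13735 D=159477/13735 H=305802752/27346385] → run B
t=19: vr[B=169728/13735 D=159477/13735 H=305802752/27346385] → run H
t=20: vr[B=169728/13735 D=159477/13735 H=319867392/27346385] → run D
t=21: vr[B=169728/13735 D=173212/13735 H=319867392/27346385] → run H
t=22: vr[B=169728/13735 D=173212/13735] → run B
t=23: vr[D=173212/13735] → run D
t=24: vr[D=186947/13735] → run D
t=25: vr[D=200682/13735] → run D
t=26: (idle)
t=27: (idle)
t=28: (idle)
t=29: (idle)
t=30: (idle)
t=31: (idle)
t=32: (idle)
t=33: (idle)

context switches = 19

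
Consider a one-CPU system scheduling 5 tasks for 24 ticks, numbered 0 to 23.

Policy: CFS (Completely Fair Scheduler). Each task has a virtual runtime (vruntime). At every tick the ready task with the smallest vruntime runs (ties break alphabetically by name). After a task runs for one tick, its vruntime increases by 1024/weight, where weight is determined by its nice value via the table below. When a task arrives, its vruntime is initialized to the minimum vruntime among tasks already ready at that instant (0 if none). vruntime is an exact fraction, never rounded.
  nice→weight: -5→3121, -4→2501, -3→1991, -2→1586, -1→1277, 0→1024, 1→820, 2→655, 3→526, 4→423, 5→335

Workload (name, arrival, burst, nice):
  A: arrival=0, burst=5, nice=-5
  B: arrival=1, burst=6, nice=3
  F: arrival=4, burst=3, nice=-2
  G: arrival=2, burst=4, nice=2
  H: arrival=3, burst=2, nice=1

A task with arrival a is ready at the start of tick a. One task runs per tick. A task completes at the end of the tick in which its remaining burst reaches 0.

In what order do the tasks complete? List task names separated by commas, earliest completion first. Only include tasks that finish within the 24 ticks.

completion order = A, H, F, G, B

t=0: vr[A=0] → run A
t=1: vr[A=1024/3121 B=1024/3121] → run A
t=2: vr[A=2048/3121 B=1024/3121 G=1024/3121] → run B
t=3: vr[A=2048/3121 B=1867264/820823 G=1024/3121 H=1024/3121] → run G
t=4: vr[A=2048/3121 B=1867264/820823 F=1024/3121 G=3866624/2044255 H=1024/3121] → run F
t=5: vr[A=2048/3121 B=1867264/820823 F=2409984/2474953 G=3866624/2044255 H=1024/3121] → run H
t=6: vr[A=2048/3121 B=1867264/820823 F=2409984/2474953 G=3866624/2044255 H=1008896/639805] → run A
t=7: vr[A=3072/3121 B=1867264/820823 F=2409984/2474953 G=3866624/2044255 H=1008896/639805] → run F
t=8: vr[A=3072/3121 B=1867264/820823 F=4007936/2474953 G=3866624/2044255 H=1008896/639805] → run A
t=9: vr[A=4096/3121 B=1867264/820823 F=4007936/2474953 G=3866624/2044255 H=1008896/639805] → run A
t=10: vr[B=1867264/820823 F=4007936/2474953 G=3866624/2044255 H=1008896/639805] → run H
t=11: vr[B=1867264/820823 F=4007936/2474953 G=3866624/2044255] → run F
t=12: vr[B=1867264/820823 G=3866624/2044255] → run G
t=13: vr[B=1867264/820823 G=7062528/2044255] → run B
t=14: vr[B=3465216/820823 G=7062528/2044255] → run G
t=15: vr[B=3465216/820823 G=10258432/2044255] → run B
t=16: vr[B=5063168/820823 G=10258432/2044255] → run G
t=17: vr[B=5063168/820823] → run B
t=18: vr[B=6661120/820823] → run B
t=19: vr[B=8259072/820823] → run B
t=20: (idle)
t=21: (idle)
t=22: (idle)
t=23: (idle)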